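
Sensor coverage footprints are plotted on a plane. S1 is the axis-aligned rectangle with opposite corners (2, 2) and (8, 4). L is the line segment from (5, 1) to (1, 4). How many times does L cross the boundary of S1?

2

The segment meets the boundary at (2,3.25), (3.667,2).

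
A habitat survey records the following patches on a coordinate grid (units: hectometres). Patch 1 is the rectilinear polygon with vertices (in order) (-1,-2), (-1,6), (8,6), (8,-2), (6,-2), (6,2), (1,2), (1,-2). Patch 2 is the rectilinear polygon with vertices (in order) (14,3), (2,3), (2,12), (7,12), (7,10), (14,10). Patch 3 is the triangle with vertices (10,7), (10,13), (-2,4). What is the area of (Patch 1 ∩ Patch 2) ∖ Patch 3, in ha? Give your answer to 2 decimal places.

16.00

|Patch 1 ∩ Patch 2| = 18.
|(Patch 1 ∩ Patch 2) ∩ Patch 3| = 2.
|(Patch 1 ∩ Patch 2) ∖ Patch 3| = 18 − 2 = 16.00.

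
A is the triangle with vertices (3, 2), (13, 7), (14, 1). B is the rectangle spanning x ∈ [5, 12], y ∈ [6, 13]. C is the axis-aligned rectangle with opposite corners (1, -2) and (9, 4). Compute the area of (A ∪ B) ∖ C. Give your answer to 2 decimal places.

71.61

|A ∪ B| = 81.25.
|(A ∪ B) ∩ C| = 9.6364.
|(A ∪ B) ∖ C| = 81.25 − 9.6364 = 71.61.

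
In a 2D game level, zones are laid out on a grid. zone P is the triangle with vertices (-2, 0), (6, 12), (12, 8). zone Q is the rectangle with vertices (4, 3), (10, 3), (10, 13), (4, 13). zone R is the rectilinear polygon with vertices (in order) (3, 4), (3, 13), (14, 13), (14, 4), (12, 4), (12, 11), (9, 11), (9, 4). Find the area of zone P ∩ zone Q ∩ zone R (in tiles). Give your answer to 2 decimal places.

29.43

The intersection is the polygon with vertices (9,10), (9,6.286), (5,4), (4,4), (4,9), (6,12).
By the shoelace formula its area is 29.43.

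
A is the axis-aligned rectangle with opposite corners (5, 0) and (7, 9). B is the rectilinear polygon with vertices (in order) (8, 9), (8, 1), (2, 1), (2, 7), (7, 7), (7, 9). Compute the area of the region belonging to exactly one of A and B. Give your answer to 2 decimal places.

|A| = 18, |B| = 38, |A∩B| = 12.
|A △ B| = |A| + |B| − 2·|A∩B| = 18 + 38 − 24 = 32.00.

32.00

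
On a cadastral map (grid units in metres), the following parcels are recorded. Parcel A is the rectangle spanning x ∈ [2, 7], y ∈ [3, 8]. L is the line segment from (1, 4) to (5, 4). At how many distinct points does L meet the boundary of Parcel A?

1

The segment meets the boundary at (2,4).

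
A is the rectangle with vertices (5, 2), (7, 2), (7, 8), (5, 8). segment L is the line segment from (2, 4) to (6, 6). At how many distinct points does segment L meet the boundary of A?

1

The segment meets the boundary at (5,5.5).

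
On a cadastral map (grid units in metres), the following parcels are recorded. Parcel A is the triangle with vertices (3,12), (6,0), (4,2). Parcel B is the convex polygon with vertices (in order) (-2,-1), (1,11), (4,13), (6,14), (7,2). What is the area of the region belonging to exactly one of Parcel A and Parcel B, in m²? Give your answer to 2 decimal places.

73.94

|Parcel A| = 9, |Parcel B| = 81.5, |Parcel A∩Parcel B| = 8.2788.
|Parcel A △ Parcel B| = |Parcel A| + |Parcel B| − 2·|Parcel A∩Parcel B| = 9 + 81.5 − 16.5577 = 73.94.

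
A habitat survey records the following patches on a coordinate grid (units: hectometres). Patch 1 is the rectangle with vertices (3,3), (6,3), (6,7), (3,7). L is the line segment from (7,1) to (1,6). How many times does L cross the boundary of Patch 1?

2

The segment meets the boundary at (3,4.333), (4.6,3).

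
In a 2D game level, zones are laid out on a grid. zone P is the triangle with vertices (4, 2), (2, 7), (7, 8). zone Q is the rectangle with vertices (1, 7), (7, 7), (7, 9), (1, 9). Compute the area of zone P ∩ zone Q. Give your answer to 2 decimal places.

The intersection is the polygon with vertices (7,8), (6.5,7), (2,7).
By the shoelace formula its area is 2.25.

2.25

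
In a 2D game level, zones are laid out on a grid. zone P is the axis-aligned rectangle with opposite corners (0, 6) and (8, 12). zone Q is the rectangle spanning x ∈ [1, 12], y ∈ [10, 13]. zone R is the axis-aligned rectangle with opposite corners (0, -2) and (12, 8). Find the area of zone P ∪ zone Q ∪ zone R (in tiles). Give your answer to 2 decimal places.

By inclusion–exclusion:
Individual areas: |zone P| = 48, |zone Q| = 33, |zone R| = 120.
|zone P∩zone Q|: x∈[1,8], y∈[10,12] → 7·2 = 14.
|zone P∩zone R|: x∈[0,8], y∈[6,8] → 8·2 = 16.
|zone Q∩zone R| = 0 (no overlap).
|zone P∩zone Q∩zone R| = 0.
|zone P ∪ zone Q ∪ zone R| = 201 − 30 + 0 = 171.00.

171.00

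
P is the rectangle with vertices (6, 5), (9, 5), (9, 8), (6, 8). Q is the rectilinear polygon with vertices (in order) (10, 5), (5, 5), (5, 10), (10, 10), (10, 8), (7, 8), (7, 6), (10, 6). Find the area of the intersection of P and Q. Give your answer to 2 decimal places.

5.00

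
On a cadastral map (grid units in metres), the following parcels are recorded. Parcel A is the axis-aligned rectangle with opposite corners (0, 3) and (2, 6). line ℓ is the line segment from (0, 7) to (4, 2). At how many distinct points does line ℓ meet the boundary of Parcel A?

The segment meets the boundary at (2,4.5), (0.8,6).

2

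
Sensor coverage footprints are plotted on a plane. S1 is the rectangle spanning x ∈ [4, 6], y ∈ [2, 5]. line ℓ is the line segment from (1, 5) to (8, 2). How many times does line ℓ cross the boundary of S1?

2

The segment meets the boundary at (6,2.857), (4,3.714).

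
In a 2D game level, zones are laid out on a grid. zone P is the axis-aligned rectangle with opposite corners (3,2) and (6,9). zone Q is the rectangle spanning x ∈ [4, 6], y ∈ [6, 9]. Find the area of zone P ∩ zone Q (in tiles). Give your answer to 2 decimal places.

6.00

|zone P∩zone Q|: x∈[4,6], y∈[6,9] → 2·3 = 6.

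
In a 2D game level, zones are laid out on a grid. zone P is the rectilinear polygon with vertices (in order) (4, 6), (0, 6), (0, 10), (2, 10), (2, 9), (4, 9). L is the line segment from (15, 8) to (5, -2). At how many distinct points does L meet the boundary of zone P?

0

The segment lies entirely outside zone P and never meets its boundary.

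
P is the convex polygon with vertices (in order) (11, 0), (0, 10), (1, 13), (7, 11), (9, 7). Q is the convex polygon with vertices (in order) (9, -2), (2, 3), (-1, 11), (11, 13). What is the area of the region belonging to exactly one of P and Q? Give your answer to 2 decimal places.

66.27

|P| = 53.5, |Q| = 108.5, |P∩Q| = 47.8652.
|P △ Q| = |P| + |Q| − 2·|P∩Q| = 53.5 + 108.5 − 95.7304 = 66.27.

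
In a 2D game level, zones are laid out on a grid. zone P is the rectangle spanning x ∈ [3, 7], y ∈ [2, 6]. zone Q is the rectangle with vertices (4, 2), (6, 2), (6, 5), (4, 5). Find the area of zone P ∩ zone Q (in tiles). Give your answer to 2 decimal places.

|zone P∩zone Q|: x∈[4,6], y∈[2,5] → 2·3 = 6.

6.00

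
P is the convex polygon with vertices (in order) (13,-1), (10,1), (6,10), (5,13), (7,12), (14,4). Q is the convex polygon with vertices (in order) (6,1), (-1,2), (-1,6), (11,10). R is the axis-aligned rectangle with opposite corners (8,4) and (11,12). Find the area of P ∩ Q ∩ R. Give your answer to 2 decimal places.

5.38

The intersection is the polygon with vertices (9.258,9.419), (10.126,8.427), (8.222,5), (8,5.5), (8,9).
By the shoelace formula its area is 5.38.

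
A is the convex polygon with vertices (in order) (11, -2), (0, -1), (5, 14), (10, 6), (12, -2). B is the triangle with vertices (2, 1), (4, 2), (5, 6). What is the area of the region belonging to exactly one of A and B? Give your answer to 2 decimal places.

|A| = 105, |B| = 3.5, |A∩B| = 3.5.
|A △ B| = |A| + |B| − 2·|A∩B| = 105 + 3.5 − 7 = 101.50.

101.50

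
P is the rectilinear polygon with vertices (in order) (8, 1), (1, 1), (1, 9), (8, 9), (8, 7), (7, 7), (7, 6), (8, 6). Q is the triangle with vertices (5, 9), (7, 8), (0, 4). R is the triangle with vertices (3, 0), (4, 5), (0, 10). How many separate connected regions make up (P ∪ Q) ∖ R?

(P ∪ Q) ∖ R splits into 2 disjoint pieces (area 5.031, area 38.975).

2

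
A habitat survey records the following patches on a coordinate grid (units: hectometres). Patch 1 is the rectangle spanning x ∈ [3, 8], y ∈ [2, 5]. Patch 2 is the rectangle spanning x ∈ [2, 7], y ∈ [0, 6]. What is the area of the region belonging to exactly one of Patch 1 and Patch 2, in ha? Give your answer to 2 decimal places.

21.00

|Patch 1∩Patch 2|: x∈[3,7], y∈[2,5] → 4·3 = 12.
|Patch 1 △ Patch 2| = |Patch 1| + |Patch 2| − 2·|Patch 1∩Patch 2| = 15 + 30 − 24 = 21.00.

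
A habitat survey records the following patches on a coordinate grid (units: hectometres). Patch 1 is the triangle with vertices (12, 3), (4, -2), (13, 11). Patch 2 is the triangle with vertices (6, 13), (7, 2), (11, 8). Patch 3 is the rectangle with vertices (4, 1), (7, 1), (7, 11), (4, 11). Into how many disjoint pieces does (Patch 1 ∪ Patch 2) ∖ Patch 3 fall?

(Patch 1 ∪ Patch 2) ∖ Patch 3 is a single connected region.

1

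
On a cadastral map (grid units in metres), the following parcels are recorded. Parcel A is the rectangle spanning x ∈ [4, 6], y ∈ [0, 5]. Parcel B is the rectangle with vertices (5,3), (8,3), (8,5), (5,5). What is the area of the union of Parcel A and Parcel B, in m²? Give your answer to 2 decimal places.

By inclusion–exclusion:
Individual areas: |Parcel A| = 10, |Parcel B| = 6.
|Parcel A∩Parcel B|: x∈[5,6], y∈[3,5] → 1·2 = 2.
|Parcel A ∪ Parcel B| = 16 − 2 = 14.00.

14.00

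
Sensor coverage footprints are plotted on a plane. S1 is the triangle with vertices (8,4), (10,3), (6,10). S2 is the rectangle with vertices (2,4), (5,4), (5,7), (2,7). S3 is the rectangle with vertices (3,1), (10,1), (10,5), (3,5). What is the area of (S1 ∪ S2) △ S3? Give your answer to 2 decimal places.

33.95

|S1 ∪ S2| = 14.
|(S1 ∪ S2) ∩ S3| = 4.0238.
|(S1 ∪ S2) △ S3| = 14 + 28 − 8.0476 = 33.95.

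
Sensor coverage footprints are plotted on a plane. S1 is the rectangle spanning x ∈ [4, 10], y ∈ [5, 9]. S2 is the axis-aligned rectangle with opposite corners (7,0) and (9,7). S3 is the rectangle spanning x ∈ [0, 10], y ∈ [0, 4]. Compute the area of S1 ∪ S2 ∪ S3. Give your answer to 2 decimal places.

By inclusion–exclusion:
Individual areas: |S1| = 24, |S2| = 14, |S3| = 40.
|S1∩S2|: x∈[7,9], y∈[5,7] → 2·2 = 4.
|S1∩S3| = 0 (no overlap).
|S2∩S3|: x∈[7,9], y∈[0,4] → 2·4 = 8.
|S1∩S2∩S3| = 0.
|S1 ∪ S2 ∪ S3| = 78 − 12 + 0 = 66.00.

66.00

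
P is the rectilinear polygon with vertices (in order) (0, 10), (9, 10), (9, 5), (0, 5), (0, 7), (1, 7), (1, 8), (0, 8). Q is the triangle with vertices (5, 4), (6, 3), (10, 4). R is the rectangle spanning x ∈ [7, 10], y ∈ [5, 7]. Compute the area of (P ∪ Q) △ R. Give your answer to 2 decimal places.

44.50

|P ∪ Q| = 46.5.
|(P ∪ Q) ∩ R| = 4.
|(P ∪ Q) △ R| = 46.5 + 6 − 8 = 44.50.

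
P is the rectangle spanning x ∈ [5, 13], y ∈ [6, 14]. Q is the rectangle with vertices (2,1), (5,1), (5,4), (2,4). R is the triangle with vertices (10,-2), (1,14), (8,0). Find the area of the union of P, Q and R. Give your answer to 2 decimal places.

By inclusion–exclusion:
Individual areas: |P| = 64, |Q| = 9, |R| = 7.
|P∩Q| = 0 (no overlap).
|P∩R| = 0.2222.
|Q∩R| = 0.
|P∩Q∩R| = 0.
|P ∪ Q ∪ R| = 80 − 0.2222 + 0 = 79.78.

79.78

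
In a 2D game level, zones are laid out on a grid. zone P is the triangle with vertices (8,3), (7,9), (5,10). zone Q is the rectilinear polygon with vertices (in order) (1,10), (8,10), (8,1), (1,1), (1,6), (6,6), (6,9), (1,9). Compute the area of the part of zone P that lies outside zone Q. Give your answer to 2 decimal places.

|zone P| = 5.5, |zone P∩zone Q| = 5.119.
|zone P ∖ zone Q| = |zone P| − |zone P∩zone Q| = 5.5 − 5.119 = 0.38.

0.38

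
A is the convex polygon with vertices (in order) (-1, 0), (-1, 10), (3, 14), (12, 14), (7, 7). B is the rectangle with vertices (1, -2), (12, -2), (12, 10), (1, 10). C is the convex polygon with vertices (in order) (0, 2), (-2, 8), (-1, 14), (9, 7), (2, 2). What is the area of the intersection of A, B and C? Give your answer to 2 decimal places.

The intersection is the polygon with vertices (1.286,2), (1,2), (1,10), (4.714,10), (7.667,7.933), (7,7).
By the shoelace formula its area is 32.35.

32.35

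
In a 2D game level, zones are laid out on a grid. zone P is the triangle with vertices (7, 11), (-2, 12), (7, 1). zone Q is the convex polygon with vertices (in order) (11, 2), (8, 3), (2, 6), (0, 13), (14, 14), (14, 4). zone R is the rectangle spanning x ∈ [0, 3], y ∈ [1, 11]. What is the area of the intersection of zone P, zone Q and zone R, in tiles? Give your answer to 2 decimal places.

The intersection is the polygon with vertices (1.512,7.707), (0.571,11), (3,11), (3,5.889).
By the shoelace formula its area is 7.80.

7.80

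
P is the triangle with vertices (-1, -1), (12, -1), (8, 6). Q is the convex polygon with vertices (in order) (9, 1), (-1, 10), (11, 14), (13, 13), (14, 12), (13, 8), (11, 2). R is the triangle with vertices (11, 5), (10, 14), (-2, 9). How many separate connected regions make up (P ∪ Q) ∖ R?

(P ∪ Q) ∖ R splits into 2 disjoint pieces (area 83.9049, area 1.9124).

2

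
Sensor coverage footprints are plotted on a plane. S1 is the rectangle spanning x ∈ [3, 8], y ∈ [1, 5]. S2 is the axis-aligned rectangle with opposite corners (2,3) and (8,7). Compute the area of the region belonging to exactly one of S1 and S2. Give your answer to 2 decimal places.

|S1∩S2|: x∈[3,8], y∈[3,5] → 5·2 = 10.
|S1 △ S2| = |S1| + |S2| − 2·|S1∩S2| = 20 + 24 − 20 = 24.00.

24.00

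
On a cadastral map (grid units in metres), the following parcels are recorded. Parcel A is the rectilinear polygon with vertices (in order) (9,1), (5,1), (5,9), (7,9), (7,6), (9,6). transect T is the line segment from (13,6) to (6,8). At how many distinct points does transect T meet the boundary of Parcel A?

The segment meets the boundary at (7,7.714).

1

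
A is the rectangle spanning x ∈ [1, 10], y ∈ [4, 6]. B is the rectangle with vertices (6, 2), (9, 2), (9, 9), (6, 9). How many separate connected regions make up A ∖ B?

2

A ∖ B splits into 2 disjoint pieces (area 2, area 10).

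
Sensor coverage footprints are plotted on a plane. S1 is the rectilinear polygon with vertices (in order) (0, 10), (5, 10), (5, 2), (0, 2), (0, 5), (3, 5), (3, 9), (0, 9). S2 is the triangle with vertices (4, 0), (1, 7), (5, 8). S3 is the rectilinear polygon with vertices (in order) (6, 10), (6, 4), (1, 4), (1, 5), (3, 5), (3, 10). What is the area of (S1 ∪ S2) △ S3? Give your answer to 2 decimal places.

24.75

|S1 ∪ S2| = 32.75.
|(S1 ∪ S2) ∩ S3| = 14.
|(S1 ∪ S2) △ S3| = 32.75 + 20 − 28 = 24.75.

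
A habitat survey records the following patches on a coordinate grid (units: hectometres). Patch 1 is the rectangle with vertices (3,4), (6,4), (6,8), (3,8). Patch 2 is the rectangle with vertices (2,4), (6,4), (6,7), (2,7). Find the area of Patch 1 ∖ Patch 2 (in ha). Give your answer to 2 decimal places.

|Patch 1∩Patch 2|: x∈[3,6], y∈[4,7] → 3·3 = 9.
|Patch 1| = 12.
|Patch 1 ∖ Patch 2| = |Patch 1| − |Patch 1∩Patch 2| = 12 − 9 = 3.00.

3.00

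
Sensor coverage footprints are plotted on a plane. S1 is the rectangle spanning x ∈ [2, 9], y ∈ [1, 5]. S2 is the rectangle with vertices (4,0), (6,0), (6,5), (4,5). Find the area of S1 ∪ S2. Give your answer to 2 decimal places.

30.00

By inclusion–exclusion:
Individual areas: |S1| = 28, |S2| = 10.
|S1∩S2|: x∈[4,6], y∈[1,5] → 2·4 = 8.
|S1 ∪ S2| = 38 − 8 = 30.00.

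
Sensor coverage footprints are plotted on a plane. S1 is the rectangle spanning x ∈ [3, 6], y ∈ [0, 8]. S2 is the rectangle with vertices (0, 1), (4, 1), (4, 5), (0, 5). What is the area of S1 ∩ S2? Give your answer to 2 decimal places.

4.00

|S1∩S2|: x∈[3,4], y∈[1,5] → 1·4 = 4.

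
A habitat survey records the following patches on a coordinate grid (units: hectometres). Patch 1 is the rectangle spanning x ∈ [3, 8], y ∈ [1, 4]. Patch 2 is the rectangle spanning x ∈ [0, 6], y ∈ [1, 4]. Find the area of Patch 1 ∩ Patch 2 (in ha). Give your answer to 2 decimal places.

9.00

|Patch 1∩Patch 2|: x∈[3,6], y∈[1,4] → 3·3 = 9.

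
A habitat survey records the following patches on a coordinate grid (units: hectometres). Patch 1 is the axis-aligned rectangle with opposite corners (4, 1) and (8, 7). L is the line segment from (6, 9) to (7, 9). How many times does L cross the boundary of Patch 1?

0

The segment lies entirely outside Patch 1 and never meets its boundary.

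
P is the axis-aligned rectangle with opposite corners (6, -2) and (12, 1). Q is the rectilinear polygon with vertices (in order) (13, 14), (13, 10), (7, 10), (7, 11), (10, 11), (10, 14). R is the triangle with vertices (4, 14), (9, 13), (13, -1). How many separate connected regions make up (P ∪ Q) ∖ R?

(P ∪ Q) ∖ R splits into 2 disjoint pieces (area 17.9667, area 12.2857).

2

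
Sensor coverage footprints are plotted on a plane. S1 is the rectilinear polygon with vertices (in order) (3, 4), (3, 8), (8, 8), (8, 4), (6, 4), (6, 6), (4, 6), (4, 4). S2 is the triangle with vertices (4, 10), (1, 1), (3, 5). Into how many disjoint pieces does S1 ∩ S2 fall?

S1 ∩ S2 is a single connected region.

1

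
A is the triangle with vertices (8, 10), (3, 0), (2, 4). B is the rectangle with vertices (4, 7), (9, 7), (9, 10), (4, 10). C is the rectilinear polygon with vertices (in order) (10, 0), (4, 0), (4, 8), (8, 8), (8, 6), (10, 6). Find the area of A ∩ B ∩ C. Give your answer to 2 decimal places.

The intersection is the polygon with vertices (5,7), (6,8), (7,8), (6.5,7).
By the shoelace formula its area is 1.25.

1.25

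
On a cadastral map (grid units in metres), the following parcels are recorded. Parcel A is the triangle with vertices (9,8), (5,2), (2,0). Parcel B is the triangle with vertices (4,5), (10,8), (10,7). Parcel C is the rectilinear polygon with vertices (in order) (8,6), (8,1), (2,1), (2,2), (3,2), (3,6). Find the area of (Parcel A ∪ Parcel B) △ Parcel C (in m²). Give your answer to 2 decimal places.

|Parcel A ∪ Parcel B| = 7.7333.
|(Parcel A ∪ Parcel B) ∩ Parcel C| = 4.7708.
|(Parcel A ∪ Parcel B) △ Parcel C| = 7.7333 + 26 − 9.5417 = 24.19.

24.19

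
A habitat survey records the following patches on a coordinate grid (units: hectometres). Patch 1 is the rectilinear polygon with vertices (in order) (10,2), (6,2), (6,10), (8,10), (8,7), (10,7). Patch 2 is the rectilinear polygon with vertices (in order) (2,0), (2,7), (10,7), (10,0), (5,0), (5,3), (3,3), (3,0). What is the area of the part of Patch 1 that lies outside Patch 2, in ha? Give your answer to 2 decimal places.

|Patch 1| = 26, |Patch 1∩Patch 2| = 20.
|Patch 1 ∖ Patch 2| = |Patch 1| − |Patch 1∩Patch 2| = 26 − 20 = 6.00.

6.00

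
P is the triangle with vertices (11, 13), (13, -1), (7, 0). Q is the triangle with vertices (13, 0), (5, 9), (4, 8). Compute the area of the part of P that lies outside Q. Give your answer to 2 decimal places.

38.52

|P| = 41, |P∩Q| = 2.4758.
|P ∖ Q| = |P| − |P∩Q| = 41 − 2.4758 = 38.52.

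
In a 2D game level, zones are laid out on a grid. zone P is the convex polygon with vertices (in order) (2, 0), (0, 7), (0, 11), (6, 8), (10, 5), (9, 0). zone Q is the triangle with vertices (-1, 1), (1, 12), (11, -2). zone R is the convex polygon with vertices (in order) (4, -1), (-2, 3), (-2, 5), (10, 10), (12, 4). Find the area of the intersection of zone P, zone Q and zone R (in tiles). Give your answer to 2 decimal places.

37.98

The intersection is the polygon with vertices (8.346,1.716), (5.6,0), (3,0), (2.2,0.2), (1.882,0.412), (0.298,5.957), (4.165,7.569).
By the shoelace formula its area is 37.98.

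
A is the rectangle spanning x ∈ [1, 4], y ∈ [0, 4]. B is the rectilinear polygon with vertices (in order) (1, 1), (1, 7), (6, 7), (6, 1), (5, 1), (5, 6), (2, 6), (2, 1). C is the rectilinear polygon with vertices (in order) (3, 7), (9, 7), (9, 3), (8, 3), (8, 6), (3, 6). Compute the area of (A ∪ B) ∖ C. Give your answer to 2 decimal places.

21.00

|A ∪ B| = 24.
|(A ∪ B) ∩ C| = 3.
|(A ∪ B) ∖ C| = 24 − 3 = 21.00.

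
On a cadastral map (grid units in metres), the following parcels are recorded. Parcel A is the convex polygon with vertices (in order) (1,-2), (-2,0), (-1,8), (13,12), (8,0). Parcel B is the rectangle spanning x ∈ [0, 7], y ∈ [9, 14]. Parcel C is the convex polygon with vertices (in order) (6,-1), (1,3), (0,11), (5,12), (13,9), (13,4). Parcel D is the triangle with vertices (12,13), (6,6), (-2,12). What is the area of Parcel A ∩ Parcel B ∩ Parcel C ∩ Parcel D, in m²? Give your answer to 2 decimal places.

2.89

The intersection is the polygon with vertices (2.5,9), (7,10.286), (7,9).
By the shoelace formula its area is 2.89.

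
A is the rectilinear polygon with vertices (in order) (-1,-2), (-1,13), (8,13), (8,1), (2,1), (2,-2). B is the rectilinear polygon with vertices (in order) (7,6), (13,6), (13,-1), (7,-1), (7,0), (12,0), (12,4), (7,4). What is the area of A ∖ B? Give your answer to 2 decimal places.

|A| = 117, |A∩B| = 2.
|A ∖ B| = |A| − |A∩B| = 117 − 2 = 115.00.

115.00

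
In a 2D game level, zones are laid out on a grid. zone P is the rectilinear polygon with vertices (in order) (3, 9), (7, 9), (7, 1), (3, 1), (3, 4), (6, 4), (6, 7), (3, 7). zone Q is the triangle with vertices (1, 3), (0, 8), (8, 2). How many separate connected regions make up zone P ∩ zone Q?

zone P ∩ zone Q is a single connected region.

1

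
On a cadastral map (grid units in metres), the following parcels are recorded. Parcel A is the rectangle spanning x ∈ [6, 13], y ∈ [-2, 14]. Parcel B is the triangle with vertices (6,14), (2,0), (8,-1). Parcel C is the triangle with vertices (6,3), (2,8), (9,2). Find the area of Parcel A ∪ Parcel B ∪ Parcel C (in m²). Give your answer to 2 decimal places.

By inclusion–exclusion:
Individual areas: |Parcel A| = 112, |Parcel B| = 44, |Parcel C| = 5.5.
|Parcel A∩Parcel B| = 14.6667.
|Parcel A∩Parcel C| = 2.3571.
|Parcel B∩Parcel C| = 4.2861.
|Parcel A∩Parcel B∩Parcel C| = 1.7506.
|Parcel A ∪ Parcel B ∪ Parcel C| = 161.5 − 21.3099 + 1.7506 = 141.94.

141.94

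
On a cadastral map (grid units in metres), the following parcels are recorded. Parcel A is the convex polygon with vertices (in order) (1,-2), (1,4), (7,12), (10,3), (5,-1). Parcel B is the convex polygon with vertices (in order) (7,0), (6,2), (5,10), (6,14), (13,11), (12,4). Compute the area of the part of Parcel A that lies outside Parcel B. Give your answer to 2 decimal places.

|Parcel A| = 71.5, |Parcel A∩Parcel B| = 31.3929.
|Parcel A ∖ Parcel B| = |Parcel A| − |Parcel A∩Parcel B| = 71.5 − 31.3929 = 40.11.

40.11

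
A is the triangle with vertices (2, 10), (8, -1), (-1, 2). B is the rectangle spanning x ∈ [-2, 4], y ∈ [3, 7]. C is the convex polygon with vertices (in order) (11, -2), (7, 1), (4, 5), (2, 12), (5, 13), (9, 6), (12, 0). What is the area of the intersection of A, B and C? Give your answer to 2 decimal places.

0.45

The intersection is the polygon with vertices (4,5), (3.429,7), (3.636,7), (4,6.333).
By the shoelace formula its area is 0.45.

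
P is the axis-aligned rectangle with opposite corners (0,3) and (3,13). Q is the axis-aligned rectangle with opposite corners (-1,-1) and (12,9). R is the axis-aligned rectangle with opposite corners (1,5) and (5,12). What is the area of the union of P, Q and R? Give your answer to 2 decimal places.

148.00

By inclusion–exclusion:
Individual areas: |P| = 30, |Q| = 130, |R| = 28.
|P∩Q|: x∈[0,3], y∈[3,9] → 3·6 = 18.
|P∩R|: x∈[1,3], y∈[5,12] → 2·7 = 14.
|Q∩R|: x∈[1,5], y∈[5,9] → 4·4 = 16.
|P∩Q∩R| = 8.
|P ∪ Q ∪ R| = 188 − 48 + 8 = 148.00.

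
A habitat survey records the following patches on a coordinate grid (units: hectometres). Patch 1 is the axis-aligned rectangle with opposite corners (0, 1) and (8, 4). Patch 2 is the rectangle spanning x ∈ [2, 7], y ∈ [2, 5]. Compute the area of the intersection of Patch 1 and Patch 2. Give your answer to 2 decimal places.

10.00

|Patch 1∩Patch 2|: x∈[2,7], y∈[2,4] → 5·2 = 10.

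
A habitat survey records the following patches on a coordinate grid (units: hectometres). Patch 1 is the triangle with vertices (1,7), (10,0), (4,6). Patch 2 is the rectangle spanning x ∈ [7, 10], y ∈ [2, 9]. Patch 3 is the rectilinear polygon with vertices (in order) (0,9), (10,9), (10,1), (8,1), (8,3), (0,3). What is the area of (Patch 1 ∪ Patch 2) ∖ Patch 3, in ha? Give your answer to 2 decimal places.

1.56

|Patch 1 ∪ Patch 2| = 26.5714.
|(Patch 1 ∪ Patch 2) ∩ Patch 3| = 25.0159.
|(Patch 1 ∪ Patch 2) ∖ Patch 3| = 26.5714 − 25.0159 = 1.56.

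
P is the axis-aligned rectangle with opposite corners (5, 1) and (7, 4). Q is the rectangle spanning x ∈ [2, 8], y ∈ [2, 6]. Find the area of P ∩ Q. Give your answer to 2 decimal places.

|P∩Q|: x∈[5,7], y∈[2,4] → 2·2 = 4.

4.00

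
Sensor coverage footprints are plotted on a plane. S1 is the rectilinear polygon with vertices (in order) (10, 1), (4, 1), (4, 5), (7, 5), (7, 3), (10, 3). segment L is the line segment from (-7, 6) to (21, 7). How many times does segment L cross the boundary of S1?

The segment lies entirely outside S1 and never meets its boundary.

0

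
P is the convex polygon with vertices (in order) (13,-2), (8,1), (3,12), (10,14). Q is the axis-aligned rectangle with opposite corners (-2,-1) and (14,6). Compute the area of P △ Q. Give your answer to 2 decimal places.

|P| = 79, |Q| = 112, |P∩Q| = 31.4422.
|P △ Q| = |P| + |Q| − 2·|P∩Q| = 79 + 112 − 62.8845 = 128.12.

128.12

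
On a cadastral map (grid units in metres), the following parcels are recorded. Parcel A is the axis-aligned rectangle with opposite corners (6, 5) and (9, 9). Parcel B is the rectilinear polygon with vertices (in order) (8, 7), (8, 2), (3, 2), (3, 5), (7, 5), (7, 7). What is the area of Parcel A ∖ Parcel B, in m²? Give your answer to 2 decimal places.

|Parcel A| = 12, |Parcel A∩Parcel B| = 2.
|Parcel A ∖ Parcel B| = |Parcel A| − |Parcel A∩Parcel B| = 12 − 2 = 10.00.

10.00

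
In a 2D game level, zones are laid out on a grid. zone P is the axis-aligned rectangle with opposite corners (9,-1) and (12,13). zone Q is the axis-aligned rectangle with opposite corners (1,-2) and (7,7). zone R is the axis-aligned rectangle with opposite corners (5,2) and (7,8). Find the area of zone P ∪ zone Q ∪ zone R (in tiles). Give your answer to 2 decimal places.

98.00

By inclusion–exclusion:
Individual areas: |zone P| = 42, |zone Q| = 54, |zone R| = 12.
|zone P∩zone Q| = 0 (no overlap).
|zone P∩zone R| = 0 (no overlap).
|zone Q∩zone R|: x∈[5,7], y∈[2,7] → 2·5 = 10.
|zone P∩zone Q∩zone R| = 0.
|zone P ∪ zone Q ∪ zone R| = 108 − 10 + 0 = 98.00.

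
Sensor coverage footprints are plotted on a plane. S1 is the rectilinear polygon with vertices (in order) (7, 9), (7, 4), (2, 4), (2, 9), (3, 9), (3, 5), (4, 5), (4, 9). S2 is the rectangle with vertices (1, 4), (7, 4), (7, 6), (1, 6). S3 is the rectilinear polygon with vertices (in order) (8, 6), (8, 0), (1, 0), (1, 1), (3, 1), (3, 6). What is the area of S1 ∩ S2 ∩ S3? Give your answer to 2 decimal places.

7.00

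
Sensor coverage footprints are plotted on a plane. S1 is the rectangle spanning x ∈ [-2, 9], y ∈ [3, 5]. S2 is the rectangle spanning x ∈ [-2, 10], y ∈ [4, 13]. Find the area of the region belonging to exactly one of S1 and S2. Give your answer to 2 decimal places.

108.00

|S1∩S2|: x∈[-2,9], y∈[4,5] → 11·1 = 11.
|S1 △ S2| = |S1| + |S2| − 2·|S1∩S2| = 22 + 108 − 22 = 108.00.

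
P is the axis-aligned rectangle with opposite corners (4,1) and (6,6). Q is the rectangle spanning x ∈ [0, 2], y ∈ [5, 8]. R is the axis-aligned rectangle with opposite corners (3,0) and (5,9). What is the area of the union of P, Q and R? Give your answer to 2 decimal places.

29.00

By inclusion–exclusion:
Individual areas: |P| = 10, |Q| = 6, |R| = 18.
|P∩Q| = 0 (no overlap).
|P∩R|: x∈[4,5], y∈[1,6] → 1·5 = 5.
|Q∩R| = 0 (no overlap).
|P∩Q∩R| = 0.
|P ∪ Q ∪ R| = 34 − 5 + 0 = 29.00.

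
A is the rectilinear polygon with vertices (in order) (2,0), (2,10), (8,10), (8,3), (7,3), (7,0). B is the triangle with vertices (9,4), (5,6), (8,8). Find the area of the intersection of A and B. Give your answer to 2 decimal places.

The intersection is the polygon with vertices (8,4.5), (5,6), (8,8).
By the shoelace formula its area is 5.25.

5.25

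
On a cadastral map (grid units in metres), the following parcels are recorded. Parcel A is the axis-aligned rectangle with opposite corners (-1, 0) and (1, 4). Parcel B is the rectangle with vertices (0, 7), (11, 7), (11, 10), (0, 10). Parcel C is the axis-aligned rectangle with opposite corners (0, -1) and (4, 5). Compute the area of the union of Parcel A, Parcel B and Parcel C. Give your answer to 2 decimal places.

61.00

By inclusion–exclusion:
Individual areas: |Parcel A| = 8, |Parcel B| = 33, |Parcel C| = 24.
|Parcel A∩Parcel B| = 0 (no overlap).
|Parcel A∩Parcel C|: x∈[0,1], y∈[0,4] → 1·4 = 4.
|Parcel B∩Parcel C| = 0 (no overlap).
|Parcel A∩Parcel B∩Parcel C| = 0.
|Parcel A ∪ Parcel B ∪ Parcel C| = 65 − 4 + 0 = 61.00.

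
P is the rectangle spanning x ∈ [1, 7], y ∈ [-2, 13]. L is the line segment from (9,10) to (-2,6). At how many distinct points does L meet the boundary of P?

2

The segment meets the boundary at (1,7.091), (7,9.273).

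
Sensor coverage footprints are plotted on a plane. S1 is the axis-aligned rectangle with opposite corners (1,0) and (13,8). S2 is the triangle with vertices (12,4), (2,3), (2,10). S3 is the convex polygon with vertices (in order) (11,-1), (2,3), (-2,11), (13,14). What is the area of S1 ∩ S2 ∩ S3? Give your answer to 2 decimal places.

The intersection is the polygon with vertices (11.691,4.185), (11.662,3.966), (2,3), (2,8), (5.333,8).
By the shoelace formula its area is 31.63.

31.63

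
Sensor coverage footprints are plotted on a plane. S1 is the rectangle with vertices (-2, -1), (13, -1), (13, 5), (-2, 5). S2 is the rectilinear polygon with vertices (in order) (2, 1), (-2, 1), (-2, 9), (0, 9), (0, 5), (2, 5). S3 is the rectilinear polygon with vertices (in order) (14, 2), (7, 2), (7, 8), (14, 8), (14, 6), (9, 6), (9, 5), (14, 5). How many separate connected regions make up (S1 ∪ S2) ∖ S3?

1

(S1 ∪ S2) ∖ S3 is a single connected region.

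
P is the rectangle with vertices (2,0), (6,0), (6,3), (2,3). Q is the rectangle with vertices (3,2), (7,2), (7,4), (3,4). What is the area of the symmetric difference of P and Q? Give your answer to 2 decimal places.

|P∩Q|: x∈[3,6], y∈[2,3] → 3·1 = 3.
|P △ Q| = |P| + |Q| − 2·|P∩Q| = 12 + 8 − 6 = 14.00.

14.00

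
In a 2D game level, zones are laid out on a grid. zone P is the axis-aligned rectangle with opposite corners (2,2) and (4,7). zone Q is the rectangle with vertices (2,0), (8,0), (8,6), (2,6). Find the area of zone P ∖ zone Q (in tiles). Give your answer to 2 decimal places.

|zone P∩zone Q|: x∈[2,4], y∈[2,6] → 2·4 = 8.
|zone P| = 10.
|zone P ∖ zone Q| = |zone P| − |zone P∩zone Q| = 10 − 8 = 2.00.

2.00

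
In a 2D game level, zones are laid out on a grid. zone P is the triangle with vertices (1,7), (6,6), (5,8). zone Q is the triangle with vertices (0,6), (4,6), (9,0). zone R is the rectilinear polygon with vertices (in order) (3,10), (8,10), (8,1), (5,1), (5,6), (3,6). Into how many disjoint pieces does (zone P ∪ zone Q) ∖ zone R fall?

(zone P ∪ zone Q) ∖ zone R splits into 3 disjoint pieces (area 0.9, area 7.7333, area 0.35).

3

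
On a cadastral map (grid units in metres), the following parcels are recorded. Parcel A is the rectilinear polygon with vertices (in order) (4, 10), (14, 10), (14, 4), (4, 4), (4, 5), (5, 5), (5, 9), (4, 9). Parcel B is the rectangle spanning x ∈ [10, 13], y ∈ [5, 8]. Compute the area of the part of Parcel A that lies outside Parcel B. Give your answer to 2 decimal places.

|Parcel A| = 56, |Parcel A∩Parcel B| = 9.
|Parcel A ∖ Parcel B| = |Parcel A| − |Parcel A∩Parcel B| = 56 − 9 = 47.00.

47.00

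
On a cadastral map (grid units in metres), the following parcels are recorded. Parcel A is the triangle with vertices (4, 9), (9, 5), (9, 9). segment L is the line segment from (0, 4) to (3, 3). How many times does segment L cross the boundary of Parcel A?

The segment lies entirely outside Parcel A and never meets its boundary.

0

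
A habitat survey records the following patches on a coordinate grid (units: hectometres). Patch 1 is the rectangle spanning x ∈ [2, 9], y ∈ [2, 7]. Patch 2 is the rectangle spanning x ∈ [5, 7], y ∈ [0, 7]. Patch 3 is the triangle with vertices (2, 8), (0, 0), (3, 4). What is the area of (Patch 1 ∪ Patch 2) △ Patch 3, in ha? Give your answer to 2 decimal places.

41.92

|Patch 1 ∪ Patch 2| = 39.
|(Patch 1 ∪ Patch 2) ∩ Patch 3| = 2.5417.
|(Patch 1 ∪ Patch 2) △ Patch 3| = 39 + 8 − 5.0833 = 41.92.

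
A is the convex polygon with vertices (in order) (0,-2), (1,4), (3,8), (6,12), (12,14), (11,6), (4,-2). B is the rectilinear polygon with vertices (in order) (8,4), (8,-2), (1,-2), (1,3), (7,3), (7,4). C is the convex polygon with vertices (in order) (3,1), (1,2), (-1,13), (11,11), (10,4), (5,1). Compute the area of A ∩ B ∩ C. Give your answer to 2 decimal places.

11.30

The intersection is the polygon with vertices (1,3), (7,3), (7,4), (8,4), (8,2.8), (5,1), (3,1), (1,2).
By the shoelace formula its area is 11.30.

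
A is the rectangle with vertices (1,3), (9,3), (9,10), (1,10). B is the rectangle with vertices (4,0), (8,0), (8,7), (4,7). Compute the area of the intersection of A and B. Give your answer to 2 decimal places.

|A∩B|: x∈[4,8], y∈[3,7] → 4·4 = 16.

16.00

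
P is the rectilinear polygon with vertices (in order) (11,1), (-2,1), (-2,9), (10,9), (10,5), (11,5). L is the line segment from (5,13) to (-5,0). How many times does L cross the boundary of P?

The segment meets the boundary at (-2,3.9), (1.923,9).

2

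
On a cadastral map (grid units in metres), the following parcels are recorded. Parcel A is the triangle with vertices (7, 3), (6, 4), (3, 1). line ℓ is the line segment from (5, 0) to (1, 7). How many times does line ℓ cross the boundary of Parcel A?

2

The segment meets the boundary at (3.909,1.909), (4.111,1.556).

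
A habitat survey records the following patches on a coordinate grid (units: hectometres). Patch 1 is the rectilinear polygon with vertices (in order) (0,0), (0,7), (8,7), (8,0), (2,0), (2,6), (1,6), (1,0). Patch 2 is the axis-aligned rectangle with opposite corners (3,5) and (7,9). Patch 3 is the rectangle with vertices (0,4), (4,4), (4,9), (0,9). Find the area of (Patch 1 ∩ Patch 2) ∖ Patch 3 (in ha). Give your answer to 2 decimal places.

|Patch 1 ∩ Patch 2| = 8.
|(Patch 1 ∩ Patch 2) ∩ Patch 3| = 2.
|(Patch 1 ∩ Patch 2) ∖ Patch 3| = 8 − 2 = 6.00.

6.00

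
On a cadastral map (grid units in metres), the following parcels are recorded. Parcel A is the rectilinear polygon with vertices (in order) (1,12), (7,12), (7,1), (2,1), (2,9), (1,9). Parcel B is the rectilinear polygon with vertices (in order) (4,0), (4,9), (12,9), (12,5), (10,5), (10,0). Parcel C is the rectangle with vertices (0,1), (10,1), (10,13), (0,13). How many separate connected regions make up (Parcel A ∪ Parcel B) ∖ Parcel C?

2

(Parcel A ∪ Parcel B) ∖ Parcel C splits into 2 disjoint pieces (area 8, area 6).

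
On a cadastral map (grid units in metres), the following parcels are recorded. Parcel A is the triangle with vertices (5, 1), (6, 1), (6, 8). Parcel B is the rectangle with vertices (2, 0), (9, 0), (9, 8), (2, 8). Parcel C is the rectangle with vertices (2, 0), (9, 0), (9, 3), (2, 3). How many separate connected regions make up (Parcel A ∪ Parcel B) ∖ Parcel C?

1

(Parcel A ∪ Parcel B) ∖ Parcel C is a single connected region.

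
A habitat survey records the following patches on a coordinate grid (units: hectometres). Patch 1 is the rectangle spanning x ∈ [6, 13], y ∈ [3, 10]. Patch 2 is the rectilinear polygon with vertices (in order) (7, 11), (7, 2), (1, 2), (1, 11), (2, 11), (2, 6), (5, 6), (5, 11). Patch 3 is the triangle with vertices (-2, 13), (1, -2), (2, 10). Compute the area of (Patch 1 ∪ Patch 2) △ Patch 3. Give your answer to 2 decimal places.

95.08

|Patch 1 ∪ Patch 2| = 81.
|(Patch 1 ∪ Patch 2) ∩ Patch 3| = 5.7083.
|(Patch 1 ∪ Patch 2) △ Patch 3| = 81 + 25.5 − 11.4167 = 95.08.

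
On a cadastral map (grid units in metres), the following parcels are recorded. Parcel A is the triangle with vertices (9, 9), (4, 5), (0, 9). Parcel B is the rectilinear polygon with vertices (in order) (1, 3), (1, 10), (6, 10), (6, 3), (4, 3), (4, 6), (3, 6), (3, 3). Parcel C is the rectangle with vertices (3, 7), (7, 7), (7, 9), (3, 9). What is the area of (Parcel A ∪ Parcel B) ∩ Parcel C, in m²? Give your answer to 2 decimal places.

The region (Parcel A ∪ Parcel B) ∩ Parcel C is the polygon with vertices (7,9), (7,7.4), (6.5,7), (3,7), (3,9), (6,9).
By the shoelace formula its area is 7.90.

7.90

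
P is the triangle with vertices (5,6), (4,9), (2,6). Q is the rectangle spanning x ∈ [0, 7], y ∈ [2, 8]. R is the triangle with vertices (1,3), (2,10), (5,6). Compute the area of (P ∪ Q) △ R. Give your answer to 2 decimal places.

|P ∪ Q| = 42.5.
|(P ∪ Q) ∩ R| = 10.7241.
|(P ∪ Q) △ R| = 42.5 + 12.5 − 21.4482 = 33.55.

33.55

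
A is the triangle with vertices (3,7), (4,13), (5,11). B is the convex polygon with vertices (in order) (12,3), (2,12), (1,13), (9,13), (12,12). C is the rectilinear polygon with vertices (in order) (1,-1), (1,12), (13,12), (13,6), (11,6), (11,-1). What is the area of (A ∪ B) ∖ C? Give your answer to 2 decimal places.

|A ∪ B| = 55.6802.
|(A ∪ B) ∩ C| = 44.1302.
|(A ∪ B) ∖ C| = 55.6802 − 44.1302 = 11.55.

11.55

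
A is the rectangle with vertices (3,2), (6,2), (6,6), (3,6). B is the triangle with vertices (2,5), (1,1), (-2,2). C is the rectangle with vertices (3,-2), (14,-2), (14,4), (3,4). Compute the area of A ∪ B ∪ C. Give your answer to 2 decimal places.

78.50

By inclusion–exclusion:
Individual areas: |A| = 12, |B| = 6.5, |C| = 66.
|A∩B| = 0.
|A∩C|: x∈[3,6], y∈[2,4] → 3·2 = 6.
|B∩C| = 0.
|A∩B∩C| = 0.
|A ∪ B ∪ C| = 84.5 − 6 + 0 = 78.50.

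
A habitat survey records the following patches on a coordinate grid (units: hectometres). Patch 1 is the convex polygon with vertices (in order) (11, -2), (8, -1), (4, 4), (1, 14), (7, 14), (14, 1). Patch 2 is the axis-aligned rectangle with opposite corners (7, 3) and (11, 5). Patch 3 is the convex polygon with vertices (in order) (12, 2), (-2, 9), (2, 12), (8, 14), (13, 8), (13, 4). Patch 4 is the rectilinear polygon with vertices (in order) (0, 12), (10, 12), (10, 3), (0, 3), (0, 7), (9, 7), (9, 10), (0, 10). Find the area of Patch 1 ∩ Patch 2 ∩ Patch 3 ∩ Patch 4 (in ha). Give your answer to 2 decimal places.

3.75

The intersection is the polygon with vertices (10,5), (10,3), (7,4.5), (7,5).
By the shoelace formula its area is 3.75.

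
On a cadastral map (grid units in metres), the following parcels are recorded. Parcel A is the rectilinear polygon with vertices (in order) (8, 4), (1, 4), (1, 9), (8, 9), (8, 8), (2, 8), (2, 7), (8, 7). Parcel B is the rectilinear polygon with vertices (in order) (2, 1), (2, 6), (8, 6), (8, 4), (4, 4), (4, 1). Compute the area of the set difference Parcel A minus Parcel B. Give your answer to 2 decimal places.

|Parcel A| = 29, |Parcel A∩Parcel B| = 12.
|Parcel A ∖ Parcel B| = |Parcel A| − |Parcel A∩Parcel B| = 29 − 12 = 17.00.

17.00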